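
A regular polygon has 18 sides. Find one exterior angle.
Exterior angle of a regular n-gon = 360/n
Exterior angle = 360/18
Exterior angle = 20 degrees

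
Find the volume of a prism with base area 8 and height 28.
Volume = base area * height
Volume = 8 * 28
Volume = 224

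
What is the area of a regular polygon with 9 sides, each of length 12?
For a regular 9-gon with side length s = 12:
Apothem a = s / (2*tan(pi/9)) = 12 / (2*tan(pi/9)) ≈ 16.4849
Perimeter P = 9 * 12 = 108
Area = (1/2) * P * a = (1/2) * 108 * 16.4849 = 890.18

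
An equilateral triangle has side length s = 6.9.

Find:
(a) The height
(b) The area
(a) Height h = s·√3/2 = 6.9·√3/2 = 5.976
(b) Area = (√3/4)·s² = (√3/4)·6.9² = (√3/4)·47.61 = 20.62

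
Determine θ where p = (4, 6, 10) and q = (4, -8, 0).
p·q = -32, |p|² = 152, |q|² = 80
cos θ = -32/√12160 ≈ -0.2902
θ ≈ 106.9°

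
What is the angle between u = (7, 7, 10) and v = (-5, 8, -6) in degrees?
u·v = -39, |u|² = 198, |v|² = 125
cos θ = -39/√24750 ≈ -0.2479
θ ≈ 104.4°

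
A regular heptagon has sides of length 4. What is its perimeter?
Perimeter = number of sides * side length
Perimeter = 7 * 4
Perimeter = 28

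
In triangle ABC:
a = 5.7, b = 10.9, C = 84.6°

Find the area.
Using A = ½ab·sin(C):
A = ½·5.7·10.9·sin(84.6°) = ½·62.13·0.995562 = 30.93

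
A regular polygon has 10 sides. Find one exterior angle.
Exterior angle of a regular n-gon = 360/n
Exterior angle = 360/10
Exterior angle = 36 degrees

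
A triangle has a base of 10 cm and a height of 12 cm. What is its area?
Area = (1/2) * base * height
Area = (1/2) * 10 * 12
Area = 60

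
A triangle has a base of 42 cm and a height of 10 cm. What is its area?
Area = (1/2) * base * height
Area = (1/2) * 42 * 10
Area = 210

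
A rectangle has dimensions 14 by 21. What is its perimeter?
Perimeter = 2 * (length + width)
Perimeter = 2 * (14 + 21)
Perimeter = 2 * 35
Perimeter = 70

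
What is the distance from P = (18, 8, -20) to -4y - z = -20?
d = |0(18) + (-4)(8) + (-1)(-20) - (-20)| / √(0² + (-4)² + (-1)²) = 8/√17 = 1.94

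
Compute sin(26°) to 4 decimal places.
sin(26 degrees) = 0.4384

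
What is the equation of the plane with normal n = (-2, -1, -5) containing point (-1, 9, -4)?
d = n·P = (-2)(-1) + (-1)(9) + (-5)(-4) = 13
Plane: -2x - y - 5z = 13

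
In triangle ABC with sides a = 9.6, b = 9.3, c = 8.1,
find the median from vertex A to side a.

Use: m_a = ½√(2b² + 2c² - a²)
m_a = ½√(2·9.3² + 2·8.1² - 9.6²)
m_a = ½√(172.98 + 131.22 - 92.16) = ½√212.04 = 7.281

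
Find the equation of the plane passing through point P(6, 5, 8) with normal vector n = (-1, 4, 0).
d = n·P = (-1)(6) + (4)(5) + (0)(8) = 14
Plane: -x + 4y = 14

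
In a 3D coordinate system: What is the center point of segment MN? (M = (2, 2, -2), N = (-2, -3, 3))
Midpoint = ((2-2)/2, (2-3)/2, (-2+3)/2) = (0, -0.5, 0.5)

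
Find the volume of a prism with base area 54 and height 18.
Volume = base area * height
Volume = 54 * 18
Volume = 972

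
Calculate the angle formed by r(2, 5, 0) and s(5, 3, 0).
r·s = 25, |r|² = 29, |s|² = 34
cos θ = 25/√986 ≈ 0.7962
θ ≈ 37.23°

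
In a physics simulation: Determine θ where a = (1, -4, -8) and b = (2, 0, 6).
a·b = -46, |a|² = 81, |b|² = 40
cos θ = -46/√3240 ≈ -0.8081
θ ≈ 143.9°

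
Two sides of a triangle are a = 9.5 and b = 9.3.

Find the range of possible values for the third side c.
By the triangle inequality: |a - b| < c < a + b
|9.5 - 9.3| < c < 9.5 + 9.3
0.2 < c < 18.8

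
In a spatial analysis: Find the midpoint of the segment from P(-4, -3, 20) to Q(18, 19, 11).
Midpoint = ((-4+18)/2, (-3+19)/2, (20+11)/2) = (7, 8, 15.5)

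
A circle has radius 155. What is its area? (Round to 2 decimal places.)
Area = pi * r²
Area = pi * 155²
Area = pi * 24025
Area = 75476.76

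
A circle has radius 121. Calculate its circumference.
Circumference = 2 * pi * r
Circumference = 2 * pi * 121
Circumference = 760.27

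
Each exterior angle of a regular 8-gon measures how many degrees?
Exterior angle of a regular n-gon = 360/n
Exterior angle = 360/8
Exterior angle = 45 degrees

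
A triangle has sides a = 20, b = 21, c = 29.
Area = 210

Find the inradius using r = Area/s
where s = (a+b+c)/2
s = (20+21+29)/2 = 35
r = Area/s = 210/35 = 6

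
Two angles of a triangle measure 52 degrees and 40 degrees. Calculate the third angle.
Sum of angles in a triangle = 180 degrees
Third angle = 180 - 52 - 40
Third angle = 88 degrees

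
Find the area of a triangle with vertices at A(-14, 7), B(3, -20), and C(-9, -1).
Using the coordinate formula: Area = (1/2)|x₁(y₂-y₃) + x₂(y₃-y₁) + x₃(y₁-y₂)|
Area = (1/2)|(-14)((-20)-(-1)) + 3((-1)-7) + (-9)(7-(-20))|
Area = (1/2)|(-14)*(-19) + 3*(-8) + (-9)*27|
Area = (1/2)|266 + (-24) + (-243)|
Area = (1/2)*1 = 0.50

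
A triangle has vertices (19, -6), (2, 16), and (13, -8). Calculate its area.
Using the coordinate formula: Area = (1/2)|x₁(y₂-y₃) + x₂(y₃-y₁) + x₃(y₁-y₂)|
Area = (1/2)|19(16-(-8)) + 2((-8)-(-6)) + 13((-6)-16)|
Area = (1/2)|19*24 + 2*(-2) + 13*(-22)|
Area = (1/2)|456 + (-4) + (-286)|
Area = (1/2)*166 = 83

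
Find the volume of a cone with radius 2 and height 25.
Volume = (1/3) * pi * r² * h
Volume = (1/3) * pi * 2² * 25
Volume = (1/3) * pi * 4 * 25
Volume = (1/3) * pi * 100
Volume = 104.72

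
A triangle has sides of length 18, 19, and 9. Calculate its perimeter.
Perimeter = sum of all sides
Perimeter = 18 + 19 + 9
Perimeter = 46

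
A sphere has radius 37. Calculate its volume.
Volume = (4/3) * pi * r³
Volume = (4/3) * pi * 37³
Volume = (4/3) * pi * 50653
Volume = 212174.79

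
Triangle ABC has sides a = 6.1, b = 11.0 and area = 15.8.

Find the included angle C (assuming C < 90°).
Area = ½ab·sin(C)  →  sin(C) = 2·Area/(ab)
sin(C) = 2·15.8/(6.1·11.0) = 0.470939
C = arcsin(0.470939) = 28.1°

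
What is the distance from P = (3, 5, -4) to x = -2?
d = |1(3) + 0(5) + 0(-4) - (-2)| / √(1² + 0² + 0²) = 5/√1 = 5.0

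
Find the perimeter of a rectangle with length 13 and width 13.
Perimeter = 2 * (length + width)
Perimeter = 2 * (13 + 13)
Perimeter = 2 * 26
Perimeter = 52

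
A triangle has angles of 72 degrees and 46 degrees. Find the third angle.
Sum of angles in a triangle = 180 degrees
Third angle = 180 - 72 - 46
Third angle = 62 degrees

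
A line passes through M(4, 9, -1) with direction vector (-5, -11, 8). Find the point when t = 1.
P(1) = (4 + (-5)(1), 9 + (-11)(1), -1 + 8(1)) = (-1, -2, 7)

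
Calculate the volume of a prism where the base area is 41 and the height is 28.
Volume = base area * height
Volume = 41 * 28
Volume = 1148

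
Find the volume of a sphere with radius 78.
Volume = (4/3) * pi * r³
Volume = (4/3) * pi * 78³
Volume = (4/3) * pi * 474552
Volume = 1987798.77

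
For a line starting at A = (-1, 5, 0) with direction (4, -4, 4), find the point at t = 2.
P(2) = (-1 + 4(2), 5 + (-4)(2), 0 + 4(2)) = (7, -3, 8)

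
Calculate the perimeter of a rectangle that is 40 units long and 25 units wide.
Perimeter = 2 * (length + width)
Perimeter = 2 * (40 + 25)
Perimeter = 2 * 65
Perimeter = 130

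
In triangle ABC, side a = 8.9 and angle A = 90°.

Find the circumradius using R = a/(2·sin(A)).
R = a/(2·sin(A)) = 8.9/(2·sin(90°))
R = 8.9/(2·1.000000) = 8.9/2.000000 = 4.45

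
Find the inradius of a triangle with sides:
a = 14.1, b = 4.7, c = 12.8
s = (a+b+c)/2 = (14.1+4.7+12.8)/2 = 15.8
Area = √(s(s-a)(s-b)(s-c)) = √(15.8·1.7·11.1·3) = 29.9072
r = Area/s = 29.9072/15.8 = 1.893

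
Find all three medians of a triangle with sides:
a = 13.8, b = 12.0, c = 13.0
Using m_x = ½√(2y² + 2z² - x²):
m_a = ½√(2·12.0² + 2·13.0² - 13.8²) = ½√435.56 = 10.44
m_b = ½√(2·13.8² + 2·13.0² - 12.0²) = ½√574.88 = 11.99
m_c = ½√(2·13.8² + 2·12.0² - 13.0²) = ½√499.88 = 11.18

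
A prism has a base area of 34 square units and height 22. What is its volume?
Volume = base area * height
Volume = 34 * 22
Volume = 748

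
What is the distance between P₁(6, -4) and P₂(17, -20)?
Using the distance formula: d = sqrt((x₂-x₁)² + (y₂-y₁)²)
dx = 17 - 6 = 11
dy = (-20) - (-4) = -16
d = sqrt(11² + (-16)²) = sqrt(121 + 256) = sqrt(377) = 19.42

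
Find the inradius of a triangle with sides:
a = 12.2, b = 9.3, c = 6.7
s = (a+b+c)/2 = (12.2+9.3+6.7)/2 = 14.1
Area = √(s(s-a)(s-b)(s-c)) = √(14.1·1.9·4.8·7.4) = 30.8477
r = Area/s = 30.8477/14.1 = 2.188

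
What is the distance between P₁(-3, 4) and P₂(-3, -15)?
Using the distance formula: d = sqrt((x₂-x₁)² + (y₂-y₁)²)
dx = (-3) - (-3) = 0
dy = (-15) - 4 = -19
d = sqrt(0² + (-19)²) = sqrt(0 + 361) = sqrt(361) = 19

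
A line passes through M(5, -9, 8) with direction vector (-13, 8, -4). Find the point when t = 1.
P(1) = (5 + (-13)(1), -9 + 8(1), 8 + (-4)(1)) = (-8, -1, 4)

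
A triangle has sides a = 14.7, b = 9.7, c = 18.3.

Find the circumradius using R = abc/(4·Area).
s = (a+b+c)/2 = 21.35
Area = √(s(s-a)(s-b)(s-c)) = √(21.35·6.65·11.65·3.05) = 71.0269
R = abc/(4·Area) = (14.7·9.7·18.3)/(4·71.0269) = 2609.397/284.1076 = 9.185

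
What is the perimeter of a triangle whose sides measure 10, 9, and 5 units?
Perimeter = sum of all sides
Perimeter = 10 + 9 + 5
Perimeter = 24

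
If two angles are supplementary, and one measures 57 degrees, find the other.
Supplementary angles sum to 180 degrees.
Other angle = 180 - 57
Other angle = 123 degrees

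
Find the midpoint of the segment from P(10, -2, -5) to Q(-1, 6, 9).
Midpoint = ((10-1)/2, (-2+6)/2, (-5+9)/2) = (4.5, 2, 2)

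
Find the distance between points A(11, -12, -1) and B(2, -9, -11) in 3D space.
d = √[(-9)² + (3)² + (-10)²] = √190 = 13.78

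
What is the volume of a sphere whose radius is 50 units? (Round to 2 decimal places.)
Volume = (4/3) * pi * r³
Volume = (4/3) * pi * 50³
Volume = (4/3) * pi * 125000
Volume = 523598.78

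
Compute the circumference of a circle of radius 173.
Circumference = 2 * pi * r
Circumference = 2 * pi * 173
Circumference = 1086.99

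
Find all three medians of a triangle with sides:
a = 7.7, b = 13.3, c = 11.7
Using m_x = ½√(2y² + 2z² - x²):
m_a = ½√(2·13.3² + 2·11.7² - 7.7²) = ½√568.27 = 11.92
m_b = ½√(2·7.7² + 2·11.7² - 13.3²) = ½√215.47 = 7.339
m_c = ½√(2·7.7² + 2·13.3² - 11.7²) = ½√335.47 = 9.158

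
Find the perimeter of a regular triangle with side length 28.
Perimeter = number of sides * side length
Perimeter = 3 * 28
Perimeter = 84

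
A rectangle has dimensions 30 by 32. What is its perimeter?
Perimeter = 2 * (length + width)
Perimeter = 2 * (30 + 32)
Perimeter = 2 * 62
Perimeter = 124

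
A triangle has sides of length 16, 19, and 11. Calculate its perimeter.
Perimeter = sum of all sides
Perimeter = 16 + 19 + 11
Perimeter = 46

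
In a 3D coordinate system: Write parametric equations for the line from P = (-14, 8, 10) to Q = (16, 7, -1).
Direction vector d = Q - P = (30, -1, -11)
x = -14 + 30t, y = 8 - t, z = 10 - 11t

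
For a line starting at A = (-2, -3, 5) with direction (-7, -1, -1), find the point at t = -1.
P(-1) = (-2 + (-7)(-1), -3 + (-1)(-1), 5 + (-1)(-1)) = (5, -2, 6)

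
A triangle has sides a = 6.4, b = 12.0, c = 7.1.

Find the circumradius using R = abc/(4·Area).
s = (a+b+c)/2 = 12.75
Area = √(s(s-a)(s-b)(s-c)) = √(12.75·6.35·0.75·5.65) = 18.5224
R = abc/(4·Area) = (6.4·12.0·7.1)/(4·18.5224) = 545.28/74.0896 = 7.36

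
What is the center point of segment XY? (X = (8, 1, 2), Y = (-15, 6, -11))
Midpoint = ((8-15)/2, (1+6)/2, (2-11)/2) = (-3.5, 3.5, -4.5)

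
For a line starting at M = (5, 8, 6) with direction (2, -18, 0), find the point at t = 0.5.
P(0.5) = (5 + 2(0.5), 8 + (-18)(0.5), 6 + 0(0.5)) = (6, -1, 6)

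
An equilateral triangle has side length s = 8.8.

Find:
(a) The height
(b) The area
(a) Height h = s·√3/2 = 8.8·√3/2 = 7.621
(b) Area = (√3/4)·s² = (√3/4)·8.8² = (√3/4)·77.44 = 33.53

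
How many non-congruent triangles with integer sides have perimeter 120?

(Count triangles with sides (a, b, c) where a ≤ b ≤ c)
With a ≤ b ≤ c and a + b + c = 120, the triangle inequality a + b > c gives c < 120/2, so c ≤ 59.
Iterate a from 1 to ⌊p/3⌋ = 40; for each a, b ranges from a to ⌊(p−a)/2⌋ with c = p − a − b, keeping only c ≥ b.
Triples: (2, 59, 59), (3, 58, 59), (4, 57, 59), …
Count = 300 triangles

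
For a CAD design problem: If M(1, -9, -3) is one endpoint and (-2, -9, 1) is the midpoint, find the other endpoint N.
N = (2×(-2) - 1, 2×(-9) - (-9), 2×1 - (-3)) = (-5, -9, 5)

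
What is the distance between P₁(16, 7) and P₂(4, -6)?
Using the distance formula: d = sqrt((x₂-x₁)² + (y₂-y₁)²)
dx = 4 - 16 = -12
dy = (-6) - 7 = -13
d = sqrt((-12)² + (-13)²) = sqrt(144 + 169) = sqrt(313) = 17.69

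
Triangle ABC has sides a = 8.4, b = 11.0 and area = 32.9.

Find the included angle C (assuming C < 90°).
Area = ½ab·sin(C)  →  sin(C) = 2·Area/(ab)
sin(C) = 2·32.9/(8.4·11.0) = 0.712121
C = arcsin(0.712121) = 45.41°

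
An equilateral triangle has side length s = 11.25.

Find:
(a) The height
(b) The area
(a) Height h = s·√3/2 = 11.25·√3/2 = 9.743
(b) Area = (√3/4)·s² = (√3/4)·11.25² = (√3/4)·126.562 = 54.8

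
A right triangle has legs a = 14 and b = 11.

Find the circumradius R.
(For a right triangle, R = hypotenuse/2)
Hypotenuse c = √(14² + 11²) = √317 = 17.8045
R = c/2 = 8.902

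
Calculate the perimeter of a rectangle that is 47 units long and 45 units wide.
Perimeter = 2 * (length + width)
Perimeter = 2 * (47 + 45)
Perimeter = 2 * 92
Perimeter = 184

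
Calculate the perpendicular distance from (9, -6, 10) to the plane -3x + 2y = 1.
d = |(-3)(9) + 2(-6) + 0(10) - (1)| / √((-3)² + 2² + 0²) = 40/√13 = 11.09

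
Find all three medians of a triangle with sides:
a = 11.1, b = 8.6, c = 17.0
Using m_x = ½√(2y² + 2z² - x²):
m_a = ½√(2·8.6² + 2·17.0² - 11.1²) = ½√602.71 = 12.28
m_b = ½√(2·11.1² + 2·17.0² - 8.6²) = ½√750.46 = 13.7
m_c = ½√(2·11.1² + 2·8.6² - 17.0²) = ½√105.34 = 5.132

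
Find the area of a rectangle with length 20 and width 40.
Area = length * width
Area = 20 * 40
Area = 800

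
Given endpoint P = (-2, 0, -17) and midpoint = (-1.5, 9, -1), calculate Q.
Q = (2×(-1.5) - (-2), 2×9 - 0, 2×(-1) - (-17)) = (-1, 18, 15)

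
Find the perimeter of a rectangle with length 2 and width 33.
Perimeter = 2 * (length + width)
Perimeter = 2 * (2 + 33)
Perimeter = 2 * 35
Perimeter = 70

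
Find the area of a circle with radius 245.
Area = pi * r²
Area = pi * 245²
Area = pi * 60025
Area = 188574.10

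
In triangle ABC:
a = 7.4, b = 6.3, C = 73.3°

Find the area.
Using A = ½ab·sin(C):
A = ½·7.4·6.3·sin(73.3°) = ½·46.62·0.957822 = 22.33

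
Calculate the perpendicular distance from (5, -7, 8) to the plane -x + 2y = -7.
d = |(-1)(5) + 2(-7) + 0(8) - (-7)| / √((-1)² + 2² + 0²) = 12/√5 = 5.367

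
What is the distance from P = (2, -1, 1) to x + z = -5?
d = |1(2) + 0(-1) + 1(1) - (-5)| / √(1² + 0² + 1²) = 8/√2 = 5.657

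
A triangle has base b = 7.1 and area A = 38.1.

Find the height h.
A = ½bh  →  h = 2A/b
h = 2·38.1/7.1 = 10.73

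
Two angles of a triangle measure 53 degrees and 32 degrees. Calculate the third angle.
Sum of angles in a triangle = 180 degrees
Third angle = 180 - 53 - 32
Third angle = 95 degrees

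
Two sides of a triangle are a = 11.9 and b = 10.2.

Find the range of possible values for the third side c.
By the triangle inequality: |a - b| < c < a + b
|11.9 - 10.2| < c < 11.9 + 10.2
1.7 < c < 22.1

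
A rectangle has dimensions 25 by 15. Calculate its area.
Area = length * width
Area = 25 * 15
Area = 375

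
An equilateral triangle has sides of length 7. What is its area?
Area = (sqrt(3)/4) * s²
Area = (sqrt(3)/4) * 7²
Area = (sqrt(3)/4) * 49
Area = 21.22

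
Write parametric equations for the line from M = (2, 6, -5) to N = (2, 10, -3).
Direction vector d = N - M = (0, 4, 2)
x = 2, y = 6 + 4t, z = -5 + 2t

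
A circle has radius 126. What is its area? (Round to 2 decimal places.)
Area = pi * r²
Area = pi * 126²
Area = pi * 15876
Area = 49875.92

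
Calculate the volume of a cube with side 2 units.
Volume = s³
Volume = 2³
Volume = 8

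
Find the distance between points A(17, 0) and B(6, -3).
Using the distance formula: d = sqrt((x₂-x₁)² + (y₂-y₁)²)
dx = 6 - 17 = -11
dy = (-3) - 0 = -3
d = sqrt((-11)² + (-3)²) = sqrt(121 + 9) = sqrt(130) = 11.40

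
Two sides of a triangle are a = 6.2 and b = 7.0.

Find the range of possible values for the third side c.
By the triangle inequality: |a - b| < c < a + b
|6.2 - 7.0| < c < 6.2 + 7.0
0.8 < c < 13.2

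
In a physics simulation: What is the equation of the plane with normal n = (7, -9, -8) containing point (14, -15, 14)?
d = n·P = (7)(14) + (-9)(-15) + (-8)(14) = 121
Plane: 7x - 9y - 8z = 121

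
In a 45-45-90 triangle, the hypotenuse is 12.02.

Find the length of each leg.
In a 45-45-90 triangle, hypotenuse = leg·√2  →  leg = hypotenuse/√2
leg = 12.02/√2 = 8.499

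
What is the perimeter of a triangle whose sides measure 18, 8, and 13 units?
Perimeter = sum of all sides
Perimeter = 18 + 8 + 13
Perimeter = 39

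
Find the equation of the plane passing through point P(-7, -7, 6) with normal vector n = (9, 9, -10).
d = n·P = (9)(-7) + (9)(-7) + (-10)(6) = -186
Plane: 9x + 9y - 10z = -186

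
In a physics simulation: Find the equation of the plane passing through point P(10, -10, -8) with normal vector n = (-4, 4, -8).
d = n·P = (-4)(10) + (4)(-10) + (-8)(-8) = -16
Plane: -4x + 4y - 8z = -16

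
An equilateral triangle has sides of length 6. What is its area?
Area = (sqrt(3)/4) * s²
Area = (sqrt(3)/4) * 6²
Area = (sqrt(3)/4) * 36
Area = 15.59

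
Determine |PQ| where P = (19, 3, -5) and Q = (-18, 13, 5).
d = √[(-37)² + (10)² + (10)²] = √1569 = 39.61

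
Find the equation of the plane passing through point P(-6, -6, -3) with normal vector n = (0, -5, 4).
d = n·P = (0)(-6) + (-5)(-6) + (4)(-3) = 18
Plane: -5y + 4z = 18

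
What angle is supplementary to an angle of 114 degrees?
Supplementary angles sum to 180 degrees.
Other angle = 180 - 114
Other angle = 66 degrees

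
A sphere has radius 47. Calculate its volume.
Volume = (4/3) * pi * r³
Volume = (4/3) * pi * 47³
Volume = (4/3) * pi * 103823
Volume = 434892.77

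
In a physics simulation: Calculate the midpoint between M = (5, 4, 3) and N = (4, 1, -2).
Midpoint = ((5+4)/2, (4+1)/2, (3-2)/2) = (4.5, 2.5, 0.5)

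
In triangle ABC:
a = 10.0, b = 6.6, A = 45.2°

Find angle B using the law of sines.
sin(B)/b = sin(A)/a
sin(B) = b·sin(A)/a = 6.6·sin(45.2°)/10.0 = 0.468317
B = arcsin(0.468317) = 27.93°  (b ≤ a, so B ≤ A and the acute solution is unique)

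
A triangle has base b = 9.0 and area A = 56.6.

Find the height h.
A = ½bh  →  h = 2A/b
h = 2·56.6/9.0 = 12.58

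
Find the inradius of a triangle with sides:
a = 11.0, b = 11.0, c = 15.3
s = (a+b+c)/2 = (11.0+11.0+15.3)/2 = 18.65
Area = √(s(s-a)(s-b)(s-c)) = √(18.65·7.65·7.65·3.35) = 60.4677
r = Area/s = 60.4677/18.65 = 3.242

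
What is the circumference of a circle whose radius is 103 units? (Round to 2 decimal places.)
Circumference = 2 * pi * r
Circumference = 2 * pi * 103
Circumference = 647.17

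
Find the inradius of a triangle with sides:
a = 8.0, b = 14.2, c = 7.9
s = (a+b+c)/2 = (8.0+14.2+7.9)/2 = 15.05
Area = √(s(s-a)(s-b)(s-c)) = √(15.05·7.05·0.85·7.15) = 25.3937
r = Area/s = 25.3937/15.05 = 1.687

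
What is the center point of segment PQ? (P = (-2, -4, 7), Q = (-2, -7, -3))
Midpoint = ((-2-2)/2, (-4-7)/2, (7-3)/2) = (-2, -5.5, 2)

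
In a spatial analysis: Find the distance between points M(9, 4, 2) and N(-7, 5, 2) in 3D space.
d = √[(-16)² + (1)² + (0)²] = √257 = 16.03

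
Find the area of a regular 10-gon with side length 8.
For a regular 10-gon with side length s = 8:
Apothem a = s / (2*tan(pi/10)) = 8 / (2*tan(pi/10)) ≈ 12.3107
Perimeter P = 10 * 8 = 80
Area = (1/2) * P * a = (1/2) * 80 * 12.3107 = 492.43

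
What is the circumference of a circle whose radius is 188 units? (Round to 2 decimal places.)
Circumference = 2 * pi * r
Circumference = 2 * pi * 188
Circumference = 1181.24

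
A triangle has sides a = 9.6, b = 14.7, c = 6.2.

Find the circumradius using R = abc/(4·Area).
s = (a+b+c)/2 = 15.25
Area = √(s(s-a)(s-b)(s-c)) = √(15.25·5.65·0.55·9.05) = 20.7093
R = abc/(4·Area) = (9.6·14.7·6.2)/(4·20.7093) = 874.944/82.8372 = 10.56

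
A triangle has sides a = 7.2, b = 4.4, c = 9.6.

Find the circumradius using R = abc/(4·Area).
s = (a+b+c)/2 = 10.6
Area = √(s(s-a)(s-b)(s-c)) = √(10.6·3.4·6.2·1) = 14.9482
R = abc/(4·Area) = (7.2·4.4·9.6)/(4·14.9482) = 304.128/59.7928 = 5.086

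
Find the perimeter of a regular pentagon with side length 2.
Perimeter = number of sides * side length
Perimeter = 5 * 2
Perimeter = 10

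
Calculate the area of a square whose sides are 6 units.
Area = s²
Area = 6²
Area = 36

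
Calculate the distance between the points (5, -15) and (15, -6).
Using the distance formula: d = sqrt((x₂-x₁)² + (y₂-y₁)²)
dx = 15 - 5 = 10
dy = (-6) - (-15) = 9
d = sqrt(10² + 9²) = sqrt(100 + 81) = sqrt(181) = 13.45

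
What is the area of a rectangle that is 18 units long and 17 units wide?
Area = length * width
Area = 18 * 17
Area = 306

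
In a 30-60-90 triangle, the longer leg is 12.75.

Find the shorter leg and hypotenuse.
In a 30-60-90 triangle, sides are in ratio 1 : √3 : 2.
Long leg = short leg·√3  →  short leg = 12.75/√3 = 7.361
Hypotenuse = 2·(short leg) = 2·12.75/√3 = 14.72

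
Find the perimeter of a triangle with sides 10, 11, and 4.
Perimeter = sum of all sides
Perimeter = 10 + 11 + 4
Perimeter = 25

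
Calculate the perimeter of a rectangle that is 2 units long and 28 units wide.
Perimeter = 2 * (length + width)
Perimeter = 2 * (2 + 28)
Perimeter = 2 * 30
Perimeter = 60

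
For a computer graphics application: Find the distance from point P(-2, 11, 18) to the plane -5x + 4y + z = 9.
d = |(-5)(-2) + 4(11) + 1(18) - (9)| / √((-5)² + 4² + 1²) = 63/√42 = 9.721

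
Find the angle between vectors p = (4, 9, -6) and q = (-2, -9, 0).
p·q = -89, |p|² = 133, |q|² = 85
cos θ = -89/√11305 ≈ -0.8371
θ ≈ 146.8°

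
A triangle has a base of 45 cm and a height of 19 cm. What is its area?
Area = (1/2) * base * height
Area = (1/2) * 45 * 19
Area = 427.50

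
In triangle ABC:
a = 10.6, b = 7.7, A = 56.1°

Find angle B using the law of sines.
sin(B)/b = sin(A)/a
sin(B) = b·sin(A)/a = 7.7·sin(56.1°)/10.6 = 0.602933
B = arcsin(0.602933) = 37.08°  (b ≤ a, so B ≤ A and the acute solution is unique)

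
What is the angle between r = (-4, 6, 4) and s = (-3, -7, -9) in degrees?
r·s = -66, |r|² = 68, |s|² = 139
cos θ = -66/√9452 ≈ -0.6789
θ ≈ 132.8°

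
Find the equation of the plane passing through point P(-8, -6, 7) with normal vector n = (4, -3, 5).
d = n·P = (4)(-8) + (-3)(-6) + (5)(7) = 21
Plane: 4x - 3y + 5z = 21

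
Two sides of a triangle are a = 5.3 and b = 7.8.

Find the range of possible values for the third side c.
By the triangle inequality: |a - b| < c < a + b
|5.3 - 7.8| < c < 5.3 + 7.8
2.5 < c < 13.1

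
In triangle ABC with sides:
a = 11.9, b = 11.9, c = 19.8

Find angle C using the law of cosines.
cos(C) = (a² + b² - c²)/(2ab)
cos(C) = (11.9² + 11.9² - 19.8²)/(2·11.9·11.9) = -108.82/283.22 = -0.384224
C = arccos(-0.384224) = 112.6°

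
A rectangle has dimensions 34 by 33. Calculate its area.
Area = length * width
Area = 34 * 33
Area = 1122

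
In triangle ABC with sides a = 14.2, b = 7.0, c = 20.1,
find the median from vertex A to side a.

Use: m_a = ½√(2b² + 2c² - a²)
m_a = ½√(2·7.0² + 2·20.1² - 14.2²)
m_a = ½√(98 + 808.02 - 201.64) = ½√704.38 = 13.27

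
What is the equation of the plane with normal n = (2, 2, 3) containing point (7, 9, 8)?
d = n·P = (2)(7) + (2)(9) + (3)(8) = 56
Plane: 2x + 2y + 3z = 56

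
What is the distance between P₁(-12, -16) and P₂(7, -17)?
Using the distance formula: d = sqrt((x₂-x₁)² + (y₂-y₁)²)
dx = 7 - (-12) = 19
dy = (-17) - (-16) = -1
d = sqrt(19² + (-1)²) = sqrt(361 + 1) = sqrt(362) = 19.03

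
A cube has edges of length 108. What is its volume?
Volume = s³
Volume = 108³
Volume = 1259712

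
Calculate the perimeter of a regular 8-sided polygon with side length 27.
Perimeter = number of sides * side length
Perimeter = 8 * 27
Perimeter = 216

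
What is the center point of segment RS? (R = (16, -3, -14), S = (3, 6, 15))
Midpoint = ((16+3)/2, (-3+6)/2, (-14+15)/2) = (9.5, 1.5, 0.5)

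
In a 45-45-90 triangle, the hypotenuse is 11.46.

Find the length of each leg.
In a 45-45-90 triangle, hypotenuse = leg·√2  →  leg = hypotenuse/√2
leg = 11.46/√2 = 8.103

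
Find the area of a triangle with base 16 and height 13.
Area = (1/2) * base * height
Area = (1/2) * 16 * 13
Area = 104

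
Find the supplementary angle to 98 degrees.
Supplementary angles sum to 180 degrees.
Other angle = 180 - 98
Other angle = 82 degrees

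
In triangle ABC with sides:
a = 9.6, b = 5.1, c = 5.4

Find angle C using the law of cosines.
cos(C) = (a² + b² - c²)/(2ab)
cos(C) = (9.6² + 5.1² - 5.4²)/(2·9.6·5.1) = 89.01/97.92 = 0.909007
C = arccos(0.909007) = 24.63°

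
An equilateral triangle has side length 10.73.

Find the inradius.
For an equilateral triangle, r = s/(2√3) where s is the side.
r = 10.73/(2√3) = 10.73/3.464102 = 3.097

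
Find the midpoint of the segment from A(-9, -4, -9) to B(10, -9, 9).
Midpoint = ((-9+10)/2, (-4-9)/2, (-9+9)/2) = (0.5, -6.5, 0)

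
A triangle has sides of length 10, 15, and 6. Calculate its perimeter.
Perimeter = sum of all sides
Perimeter = 10 + 15 + 6
Perimeter = 31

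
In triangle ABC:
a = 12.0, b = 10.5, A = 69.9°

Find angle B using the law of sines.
sin(B)/b = sin(A)/a
sin(B) = b·sin(A)/a = 10.5·sin(69.9°)/12.0 = 0.821707
B = arcsin(0.821707) = 55.26°  (b ≤ a, so B ≤ A and the acute solution is unique)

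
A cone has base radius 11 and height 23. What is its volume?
Volume = (1/3) * pi * r² * h
Volume = (1/3) * pi * 11² * 23
Volume = (1/3) * pi * 121 * 23
Volume = (1/3) * pi * 2783
Volume = 2914.35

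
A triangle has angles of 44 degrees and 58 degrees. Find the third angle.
Sum of angles in a triangle = 180 degrees
Third angle = 180 - 44 - 58
Third angle = 78 degrees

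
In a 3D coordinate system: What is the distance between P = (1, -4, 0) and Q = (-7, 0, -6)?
d = √[(-8)² + (4)² + (-6)²] = √116 = 10.77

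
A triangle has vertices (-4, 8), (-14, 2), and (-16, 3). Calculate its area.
Using the coordinate formula: Area = (1/2)|x₁(y₂-y₃) + x₂(y₃-y₁) + x₃(y₁-y₂)|
Area = (1/2)|(-4)(2-3) + (-14)(3-8) + (-16)(8-2)|
Area = (1/2)|(-4)*(-1) + (-14)*(-5) + (-16)*6|
Area = (1/2)|4 + 70 + (-96)|
Area = (1/2)*22 = 11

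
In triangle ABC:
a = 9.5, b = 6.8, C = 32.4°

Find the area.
Using A = ½ab·sin(C):
A = ½·9.5·6.8·sin(32.4°) = ½·64.6·0.535827 = 17.31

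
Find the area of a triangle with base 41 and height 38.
Area = (1/2) * base * height
Area = (1/2) * 41 * 38
Area = 779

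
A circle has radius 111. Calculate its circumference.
Circumference = 2 * pi * r
Circumference = 2 * pi * 111
Circumference = 697.43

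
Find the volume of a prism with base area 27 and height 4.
Volume = base area * height
Volume = 27 * 4
Volume = 108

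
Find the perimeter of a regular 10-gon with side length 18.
Perimeter = number of sides * side length
Perimeter = 10 * 18
Perimeter = 180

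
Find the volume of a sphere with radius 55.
Volume = (4/3) * pi * r³
Volume = (4/3) * pi * 55³
Volume = (4/3) * pi * 166375
Volume = 696909.97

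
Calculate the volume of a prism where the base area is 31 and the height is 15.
Volume = base area * height
Volume = 31 * 15
Volume = 465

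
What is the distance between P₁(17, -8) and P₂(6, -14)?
Using the distance formula: d = sqrt((x₂-x₁)² + (y₂-y₁)²)
dx = 6 - 17 = -11
dy = (-14) - (-8) = -6
d = sqrt((-11)² + (-6)²) = sqrt(121 + 36) = sqrt(157) = 12.53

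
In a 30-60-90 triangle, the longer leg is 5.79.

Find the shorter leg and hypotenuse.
In a 30-60-90 triangle, sides are in ratio 1 : √3 : 2.
Long leg = short leg·√3  →  short leg = 5.79/√3 = 3.343
Hypotenuse = 2·(short leg) = 2·5.79/√3 = 6.686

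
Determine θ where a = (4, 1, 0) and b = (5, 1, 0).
a·b = 21, |a|² = 17, |b|² = 26
cos θ = 21/√442 ≈ 0.9989
θ ≈ 2.726°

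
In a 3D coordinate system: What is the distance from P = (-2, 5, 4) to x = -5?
d = |1(-2) + 0(5) + 0(4) - (-5)| / √(1² + 0² + 0²) = 3/√1 = 3.0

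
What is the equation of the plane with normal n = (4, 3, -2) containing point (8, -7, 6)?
d = n·P = (4)(8) + (3)(-7) + (-2)(6) = -1
Plane: 4x + 3y - 2z = -1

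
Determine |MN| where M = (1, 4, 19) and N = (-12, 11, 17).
d = √[(-13)² + (7)² + (-2)²] = √222 = 14.9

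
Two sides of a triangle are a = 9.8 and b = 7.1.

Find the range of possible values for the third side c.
By the triangle inequality: |a - b| < c < a + b
|9.8 - 7.1| < c < 9.8 + 7.1
2.7 < c < 16.9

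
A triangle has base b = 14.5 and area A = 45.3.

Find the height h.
A = ½bh  →  h = 2A/b
h = 2·45.3/14.5 = 6.248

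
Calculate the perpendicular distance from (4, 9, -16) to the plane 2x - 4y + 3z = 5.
d = |2(4) + (-4)(9) + 3(-16) - (5)| / √(2² + (-4)² + 3²) = 81/√29 = 15.04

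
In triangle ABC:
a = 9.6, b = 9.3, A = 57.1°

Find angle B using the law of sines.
sin(B)/b = sin(A)/a
sin(B) = b·sin(A)/a = 9.3·sin(57.1°)/9.6 = 0.813382
B = arcsin(0.813382) = 54.43°  (b ≤ a, so B ≤ A and the acute solution is unique)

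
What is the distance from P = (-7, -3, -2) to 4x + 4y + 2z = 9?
d = |4(-7) + 4(-3) + 2(-2) - (9)| / √(4² + 4² + 2²) = 53/√36 = 8.833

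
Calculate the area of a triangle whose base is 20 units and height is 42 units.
Area = (1/2) * base * height
Area = (1/2) * 20 * 42
Area = 420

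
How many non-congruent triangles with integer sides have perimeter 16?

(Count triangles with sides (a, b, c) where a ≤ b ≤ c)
With a ≤ b ≤ c and a + b + c = 16, the triangle inequality a + b > c gives c < 16/2, so c ≤ 7.
Iterate a from 1 to ⌊p/3⌋ = 5; for each a, b ranges from a to ⌊(p−a)/2⌋ with c = p − a − b, keeping only c ≥ b.
Triples: (2, 7, 7), (3, 6, 7), (4, 5, 7), …
Count = 5 triangles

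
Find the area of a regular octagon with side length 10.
For a regular 8-gon with side length s = 10:
Apothem a = s / (2*tan(pi/8)) = 10 / (2*tan(pi/8)) ≈ 12.0711
Perimeter P = 8 * 10 = 80
Area = (1/2) * P * a = (1/2) * 80 * 12.0711 = 482.84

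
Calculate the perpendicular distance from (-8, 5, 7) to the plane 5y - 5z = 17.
d = |0(-8) + 5(5) + (-5)(7) - (17)| / √(0² + 5² + (-5)²) = 27/√50 = 3.818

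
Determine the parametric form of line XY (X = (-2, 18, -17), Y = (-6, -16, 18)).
Direction vector d = Y - X = (-4, -34, 35)
x = -2 - 4t, y = 18 - 34t, z = -17 + 35t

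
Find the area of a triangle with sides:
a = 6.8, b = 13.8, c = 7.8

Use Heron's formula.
s = (a+b+c)/2 = (6.8+13.8+7.8)/2 = 14.2
A = √(s(s-a)(s-b)(s-c)) = √(14.2·7.4·0.4·6.4)
A = √269.005 = 16.4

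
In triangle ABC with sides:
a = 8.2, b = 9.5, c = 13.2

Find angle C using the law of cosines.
cos(C) = (a² + b² - c²)/(2ab)
cos(C) = (8.2² + 9.5² - 13.2²)/(2·8.2·9.5) = -16.75/155.8 = -0.107510
C = arccos(-0.107510) = 96.17°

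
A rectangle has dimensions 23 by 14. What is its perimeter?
Perimeter = 2 * (length + width)
Perimeter = 2 * (23 + 14)
Perimeter = 2 * 37
Perimeter = 74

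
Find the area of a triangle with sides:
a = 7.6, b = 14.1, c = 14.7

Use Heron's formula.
s = (a+b+c)/2 = (7.6+14.1+14.7)/2 = 18.2
A = √(s(s-a)(s-b)(s-c)) = √(18.2·10.6·4.1·3.5)
A = √2768.4 = 52.62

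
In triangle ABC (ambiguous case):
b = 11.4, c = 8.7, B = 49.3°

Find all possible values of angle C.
sin(C)/c = sin(B)/b  →  sin(C) = c·sin(B)/b = 8.7·sin(49.3°)/11.4 = 0.578576
C₁ = arcsin(0.578576) = 35.35°,  C₂ = 180° - C₁ = 144.65°
Check C₂: A = 180° - 49.3° - 144.65° = -13.95° ≤ 0, rejected
C = 35.35° (one solution)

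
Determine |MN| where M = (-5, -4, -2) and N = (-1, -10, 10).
d = √[(4)² + (-6)² + (12)²] = √196 = 14.0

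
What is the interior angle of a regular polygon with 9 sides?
Interior angle of a regular n-gon = (n-2)*180/n
Interior angle = (9-2)*180/9
Interior angle = 7*180/9
Interior angle = 1260/9
Interior angle = 140 degrees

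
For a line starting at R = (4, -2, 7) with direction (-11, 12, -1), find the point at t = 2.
P(2) = (4 + (-11)(2), -2 + 12(2), 7 + (-1)(2)) = (-18, 22, 5)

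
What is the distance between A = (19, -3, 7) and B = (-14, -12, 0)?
d = √[(-33)² + (-9)² + (-7)²] = √1219 = 34.91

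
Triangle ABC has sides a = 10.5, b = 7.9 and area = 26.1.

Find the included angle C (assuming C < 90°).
Area = ½ab·sin(C)  →  sin(C) = 2·Area/(ab)
sin(C) = 2·26.1/(10.5·7.9) = 0.629295
C = arcsin(0.629295) = 39°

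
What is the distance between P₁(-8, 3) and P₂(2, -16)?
Using the distance formula: d = sqrt((x₂-x₁)² + (y₂-y₁)²)
dx = 2 - (-8) = 10
dy = (-16) - 3 = -19
d = sqrt(10² + (-19)²) = sqrt(100 + 361) = sqrt(461) = 21.47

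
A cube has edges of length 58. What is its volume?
Volume = s³
Volume = 58³
Volume = 195112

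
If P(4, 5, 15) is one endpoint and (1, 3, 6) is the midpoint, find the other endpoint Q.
Q = (2×1 - 4, 2×3 - 5, 2×6 - 15) = (-2, 1, -3)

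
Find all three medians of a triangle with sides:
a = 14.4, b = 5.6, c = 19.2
Using m_x = ½√(2y² + 2z² - x²):
m_a = ½√(2·5.6² + 2·19.2² - 14.4²) = ½√592.64 = 12.17
m_b = ½√(2·14.4² + 2·19.2² - 5.6²) = ½√1120.64 = 16.74
m_c = ½√(2·14.4² + 2·5.6² - 19.2²) = ½√108.8 = 5.215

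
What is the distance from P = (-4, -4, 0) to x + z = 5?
d = |1(-4) + 0(-4) + 1(0) - (5)| / √(1² + 0² + 1²) = 9/√2 = 6.364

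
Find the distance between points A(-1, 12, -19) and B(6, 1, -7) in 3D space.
d = √[(7)² + (-11)² + (12)²] = √314 = 17.72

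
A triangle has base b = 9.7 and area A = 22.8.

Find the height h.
A = ½bh  →  h = 2A/b
h = 2·22.8/9.7 = 4.701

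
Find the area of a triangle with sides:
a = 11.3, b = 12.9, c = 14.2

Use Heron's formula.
s = (a+b+c)/2 = (11.3+12.9+14.2)/2 = 19.2
A = √(s(s-a)(s-b)(s-c)) = √(19.2·7.9·6.3·5)
A = √4777.92 = 69.12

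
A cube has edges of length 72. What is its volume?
Volume = s³
Volume = 72³
Volume = 373248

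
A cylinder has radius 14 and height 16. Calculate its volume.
Volume = pi * r² * h
Volume = pi * 14² * 16
Volume = pi * 196 * 16
Volume = pi * 3136
Volume = 9852.03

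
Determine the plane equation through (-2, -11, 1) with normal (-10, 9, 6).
d = n·P = (-10)(-2) + (9)(-11) + (6)(1) = -73
Plane: -10x + 9y + 6z = -73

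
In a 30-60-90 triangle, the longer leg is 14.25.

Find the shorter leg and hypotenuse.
In a 30-60-90 triangle, sides are in ratio 1 : √3 : 2.
Long leg = short leg·√3  →  short leg = 14.25/√3 = 8.227
Hypotenuse = 2·(short leg) = 2·14.25/√3 = 16.45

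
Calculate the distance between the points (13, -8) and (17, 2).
Using the distance formula: d = sqrt((x₂-x₁)² + (y₂-y₁)²)
dx = 17 - 13 = 4
dy = 2 - (-8) = 10
d = sqrt(4² + 10²) = sqrt(16 + 100) = sqrt(116) = 10.77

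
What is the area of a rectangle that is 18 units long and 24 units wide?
Area = length * width
Area = 18 * 24
Area = 432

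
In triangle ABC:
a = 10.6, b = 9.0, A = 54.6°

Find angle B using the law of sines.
sin(B)/b = sin(A)/a
sin(B) = b·sin(A)/a = 9.0·sin(54.6°)/10.6 = 0.692090
B = arcsin(0.692090) = 43.8°  (b ≤ a, so B ≤ A and the acute solution is unique)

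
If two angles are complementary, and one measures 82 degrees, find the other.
Complementary angles sum to 90 degrees.
Other angle = 90 - 82
Other angle = 8 degrees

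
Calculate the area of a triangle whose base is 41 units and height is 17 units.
Area = (1/2) * base * height
Area = (1/2) * 41 * 17
Area = 348.50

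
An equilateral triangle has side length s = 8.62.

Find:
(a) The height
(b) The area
(a) Height h = s·√3/2 = 8.62·√3/2 = 7.465
(b) Area = (√3/4)·s² = (√3/4)·8.62² = (√3/4)·74.3044 = 32.17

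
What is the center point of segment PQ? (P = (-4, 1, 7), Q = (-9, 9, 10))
Midpoint = ((-4-9)/2, (1+9)/2, (7+10)/2) = (-6.5, 5, 8.5)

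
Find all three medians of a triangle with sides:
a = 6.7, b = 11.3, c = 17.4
Using m_x = ½√(2y² + 2z² - x²):
m_a = ½√(2·11.3² + 2·17.4² - 6.7²) = ½√816.01 = 14.28
m_b = ½√(2·6.7² + 2·17.4² - 11.3²) = ½√567.61 = 11.91
m_c = ½√(2·6.7² + 2·11.3² - 17.4²) = ½√42.4 = 3.256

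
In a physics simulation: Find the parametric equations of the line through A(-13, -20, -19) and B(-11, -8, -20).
Direction vector d = B - A = (2, 12, -1)
x = -13 + 2t, y = -20 + 12t, z = -19 - t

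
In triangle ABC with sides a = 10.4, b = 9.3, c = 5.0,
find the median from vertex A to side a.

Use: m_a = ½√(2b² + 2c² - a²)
m_a = ½√(2·9.3² + 2·5.0² - 10.4²)
m_a = ½√(172.98 + 50 - 108.16) = ½√114.82 = 5.358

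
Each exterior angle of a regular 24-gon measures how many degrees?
Exterior angle of a regular n-gon = 360/n
Exterior angle = 360/24
Exterior angle = 15 degrees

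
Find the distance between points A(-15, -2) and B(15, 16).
Using the distance formula: d = sqrt((x₂-x₁)² + (y₂-y₁)²)
dx = 15 - (-15) = 30
dy = 16 - (-2) = 18
d = sqrt(30² + 18²) = sqrt(900 + 324) = sqrt(1224) = 34.99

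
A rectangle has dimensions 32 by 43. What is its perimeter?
Perimeter = 2 * (length + width)
Perimeter = 2 * (32 + 43)
Perimeter = 2 * 75
Perimeter = 150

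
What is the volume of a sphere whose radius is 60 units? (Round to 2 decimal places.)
Volume = (4/3) * pi * r³
Volume = (4/3) * pi * 60³
Volume = (4/3) * pi * 216000
Volume = 904778.68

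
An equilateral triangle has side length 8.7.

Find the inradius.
For an equilateral triangle, r = s/(2√3) where s is the side.
r = 8.7/(2√3) = 8.7/3.464102 = 2.511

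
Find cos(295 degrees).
cos(295 degrees) = 0.4226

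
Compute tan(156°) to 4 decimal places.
tan(156 degrees) = -0.4452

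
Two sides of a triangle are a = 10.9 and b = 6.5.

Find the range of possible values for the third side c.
By the triangle inequality: |a - b| < c < a + b
|10.9 - 6.5| < c < 10.9 + 6.5
4.4 < c < 17.4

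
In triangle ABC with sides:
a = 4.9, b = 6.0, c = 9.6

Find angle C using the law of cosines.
cos(C) = (a² + b² - c²)/(2ab)
cos(C) = (4.9² + 6.0² - 9.6²)/(2·4.9·6.0) = -32.15/58.8 = -0.546769
C = arccos(-0.546769) = 123.1°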